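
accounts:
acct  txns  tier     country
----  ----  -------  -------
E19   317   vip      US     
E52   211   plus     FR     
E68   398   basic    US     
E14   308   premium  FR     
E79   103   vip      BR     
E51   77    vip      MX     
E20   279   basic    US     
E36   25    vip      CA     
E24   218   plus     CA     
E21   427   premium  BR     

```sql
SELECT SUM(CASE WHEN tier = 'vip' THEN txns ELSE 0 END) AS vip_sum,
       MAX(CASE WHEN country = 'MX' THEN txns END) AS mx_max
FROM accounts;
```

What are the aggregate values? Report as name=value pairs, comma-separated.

[vip_sum: tier = 'vip']
acct=E19: ✓ → 317
acct=E52: ✗
acct=E68: ✗
acct=E14: ✗
acct=E79: ✓ → 103
acct=E51: ✓ → 77
acct=E20: ✗
acct=E36: ✓ → 25
acct=E24: ✗
acct=E21: ✗
vip_sum = 317 + 103 + 77 + 25 = 522
—
[mx_max: country = 'MX']
acct=E19: ✗
acct=E52: ✗
acct=E68: ✗
acct=E14: ✗
acct=E79: ✗
acct=E51: ✓ → 77
acct=E20: ✗
acct=E36: ✗
acct=E24: ✗
acct=E21: ✗
mx_max = MAX(77) = 77

vip_sum=522, mx_max=77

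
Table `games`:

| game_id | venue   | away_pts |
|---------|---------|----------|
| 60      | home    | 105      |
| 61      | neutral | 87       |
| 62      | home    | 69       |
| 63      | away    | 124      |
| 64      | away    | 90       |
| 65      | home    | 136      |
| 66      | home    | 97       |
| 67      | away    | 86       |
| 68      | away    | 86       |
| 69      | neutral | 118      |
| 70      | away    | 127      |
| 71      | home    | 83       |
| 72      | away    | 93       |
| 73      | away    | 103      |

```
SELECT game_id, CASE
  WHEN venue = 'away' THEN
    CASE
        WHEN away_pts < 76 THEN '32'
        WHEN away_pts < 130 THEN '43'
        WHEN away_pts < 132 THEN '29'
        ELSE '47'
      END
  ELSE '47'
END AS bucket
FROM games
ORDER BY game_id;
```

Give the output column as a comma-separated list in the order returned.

47, 47, 47, 43, 43, 47, 47, 43, 43, 47, 43, 47, 43, 43

game_id=60: venue='home' → outer ELSE → 47
game_id=61: venue='neutral' → outer ELSE → 47
game_id=62: venue='home' → outer ELSE → 47
game_id=63: venue='away' → inner[away_pts < 130] → 43
game_id=64: venue='away' → inner[away_pts < 130] → 43
game_id=65: venue='home' → outer ELSE → 47
game_id=66: venue='home' → outer ELSE → 47
game_id=67: venue='away' → inner[away_pts < 130] → 43
game_id=68: venue='away' → inner[away_pts < 130] → 43
game_id=69: venue='neutral' → outer ELSE → 47
game_id=70: venue='away' → inner[away_pts < 130] → 43
game_id=71: venue='home' → outer ELSE → 47
game_id=72: venue='away' → inner[away_pts < 130] → 43
game_id=73: venue='away' → inner[away_pts < 130] → 43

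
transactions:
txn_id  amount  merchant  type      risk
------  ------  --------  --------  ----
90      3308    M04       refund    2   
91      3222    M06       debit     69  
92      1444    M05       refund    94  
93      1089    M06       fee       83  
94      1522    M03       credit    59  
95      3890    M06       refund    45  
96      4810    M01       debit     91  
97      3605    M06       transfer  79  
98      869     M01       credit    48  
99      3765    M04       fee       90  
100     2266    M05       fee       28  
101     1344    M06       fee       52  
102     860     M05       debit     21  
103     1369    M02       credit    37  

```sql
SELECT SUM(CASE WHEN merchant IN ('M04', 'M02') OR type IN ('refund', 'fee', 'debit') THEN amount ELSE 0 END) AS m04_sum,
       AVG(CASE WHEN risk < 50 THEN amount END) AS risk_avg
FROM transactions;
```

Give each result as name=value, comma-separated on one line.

m04_sum=27367, risk_avg=2093.6666666667

[m04_sum: merchant IN ('M04', 'M02') OR type IN ('refund', 'fee', 'debit')]
txn_id=90: ✓ → 3308
txn_id=91: ✓ → 3222
txn_id=92: ✓ → 1444
txn_id=93: ✓ → 1089
txn_id=94: ✗
txn_id=95: ✓ → 3890
txn_id=96: ✓ → 4810
txn_id=97: ✗
txn_id=98: ✗
txn_id=99: ✓ → 3765
txn_id=100: ✓ → 2266
txn_id=101: ✓ → 1344
txn_id=102: ✓ → 860
txn_id=103: ✓ → 1369
m04_sum = 3308 + 3222 + 1444 + 1089 + 3890 + 4810 + 3765 + 2266 + 1344 + 860 + 1369 = 27367
—
[risk_avg: risk < 50]
txn_id=90: ✓ → 3308
txn_id=91: ✗
txn_id=92: ✗
txn_id=93: ✗
txn_id=94: ✗
txn_id=95: ✓ → 3890
txn_id=96: ✗
txn_id=97: ✗
txn_id=98: ✓ → 869
txn_id=99: ✗
txn_id=100: ✓ → 2266
txn_id=101: ✗
txn_id=102: ✓ → 860
txn_id=103: ✓ → 1369
risk_avg = (3308 + 3890 + 869 + 2266 + 860 + 1369) / 6 = 2093.6666666667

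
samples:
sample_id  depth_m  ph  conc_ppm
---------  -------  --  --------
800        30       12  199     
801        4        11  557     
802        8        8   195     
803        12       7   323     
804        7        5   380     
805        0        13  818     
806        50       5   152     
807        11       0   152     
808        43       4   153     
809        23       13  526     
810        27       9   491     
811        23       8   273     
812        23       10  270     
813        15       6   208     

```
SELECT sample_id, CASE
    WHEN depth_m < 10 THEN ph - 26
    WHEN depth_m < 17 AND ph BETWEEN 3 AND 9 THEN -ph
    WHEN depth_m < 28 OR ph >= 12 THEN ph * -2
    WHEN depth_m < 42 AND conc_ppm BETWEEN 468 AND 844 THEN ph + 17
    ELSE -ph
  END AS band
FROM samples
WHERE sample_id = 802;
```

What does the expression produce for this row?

-18

sample_id = 802: depth_m=8, ph=8, conc_ppm=195.
depth_m < 10 → true → -18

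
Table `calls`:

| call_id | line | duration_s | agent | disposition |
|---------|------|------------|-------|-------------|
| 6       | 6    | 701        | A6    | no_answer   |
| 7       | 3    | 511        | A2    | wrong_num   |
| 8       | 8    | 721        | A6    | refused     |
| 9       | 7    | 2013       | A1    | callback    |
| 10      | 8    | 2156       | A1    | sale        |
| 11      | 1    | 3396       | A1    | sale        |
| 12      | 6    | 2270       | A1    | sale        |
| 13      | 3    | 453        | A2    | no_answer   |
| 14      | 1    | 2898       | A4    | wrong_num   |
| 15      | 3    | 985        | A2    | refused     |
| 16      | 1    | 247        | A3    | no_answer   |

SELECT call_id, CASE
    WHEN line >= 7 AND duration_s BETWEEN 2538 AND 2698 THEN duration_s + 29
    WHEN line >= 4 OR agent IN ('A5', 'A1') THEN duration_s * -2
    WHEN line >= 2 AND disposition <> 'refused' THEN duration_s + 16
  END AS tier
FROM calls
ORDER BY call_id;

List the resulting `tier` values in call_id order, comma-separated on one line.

-1402, 527, -1442, -4026, -4312, -6792, -4540, 469, NULL, NULL, NULL

call_id=6: line >= 4 OR agent IN ('A5', 'A1') → -1402
call_id=7: line >= 2 AND disposition <> 'refused' → 527
call_id=8: line >= 4 OR agent IN ('A5', 'A1') → -1442
call_id=9: line >= 4 OR agent IN ('A5', 'A1') → -4026
call_id=10: line >= 4 OR agent IN ('A5', 'A1') → -4312
call_id=11: line >= 4 OR agent IN ('A5', 'A1') → -6792
call_id=12: line >= 4 OR agent IN ('A5', 'A1') → -4540
call_id=13: line >= 2 AND disposition <> 'refused' → 469
call_id=14: (no match → NULL) → NULL
call_id=15: (no match → NULL) → NULL
call_id=16: (no match → NULL) → NULL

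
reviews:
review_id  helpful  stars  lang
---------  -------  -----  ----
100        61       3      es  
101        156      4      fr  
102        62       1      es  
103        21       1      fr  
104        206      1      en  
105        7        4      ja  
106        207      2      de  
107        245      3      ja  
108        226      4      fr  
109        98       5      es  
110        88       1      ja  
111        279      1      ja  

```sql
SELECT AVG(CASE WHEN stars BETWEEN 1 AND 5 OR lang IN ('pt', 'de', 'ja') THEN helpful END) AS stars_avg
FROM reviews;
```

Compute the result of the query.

review_id=100: ✓ → 61
review_id=101: ✓ → 156
review_id=102: ✓ → 62
review_id=103: ✓ → 21
review_id=104: ✓ → 206
review_id=105: ✓ → 7
review_id=106: ✓ → 207
review_id=107: ✓ → 245
review_id=108: ✓ → 226
review_id=109: ✓ → 98
review_id=110: ✓ → 88
review_id=111: ✓ → 279
stars_avg = (61 + 156 + 62 + 21 + 206 + 7 + 207 + 245 + 226 + 98 + 88 + 279) / 12 = 138

138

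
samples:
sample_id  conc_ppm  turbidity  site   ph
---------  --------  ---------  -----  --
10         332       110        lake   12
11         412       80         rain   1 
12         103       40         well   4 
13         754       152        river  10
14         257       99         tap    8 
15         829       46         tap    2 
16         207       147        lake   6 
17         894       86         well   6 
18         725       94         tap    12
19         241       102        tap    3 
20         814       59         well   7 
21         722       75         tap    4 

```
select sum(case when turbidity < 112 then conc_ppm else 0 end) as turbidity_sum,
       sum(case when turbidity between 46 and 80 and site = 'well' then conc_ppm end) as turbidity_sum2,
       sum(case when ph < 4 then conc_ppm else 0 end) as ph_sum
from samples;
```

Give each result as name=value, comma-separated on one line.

[turbidity_sum: turbidity < 112]
sample_id=10: ✓ → 332
sample_id=11: ✓ → 412
sample_id=12: ✓ → 103
sample_id=13: ✗
sample_id=14: ✓ → 257
sample_id=15: ✓ → 829
sample_id=16: ✗
sample_id=17: ✓ → 894
sample_id=18: ✓ → 725
sample_id=19: ✓ → 241
sample_id=20: ✓ → 814
sample_id=21: ✓ → 722
turbidity_sum = 332 + 412 + 103 + 257 + 829 + 894 + 725 + 241 + 814 + 722 = 5329
—
[turbidity_sum2: turbidity between 46 and 80 and site = 'well']
sample_id=10: ✗
sample_id=11: ✗
sample_id=12: ✗
sample_id=13: ✗
sample_id=14: ✗
sample_id=15: ✗
sample_id=16: ✗
sample_id=17: ✗
sample_id=18: ✗
sample_id=19: ✗
sample_id=20: ✓ → 814
sample_id=21: ✗
turbidity_sum2 = 814
—
[ph_sum: ph < 4]
sample_id=10: ✗
sample_id=11: ✓ → 412
sample_id=12: ✗
sample_id=13: ✗
sample_id=14: ✗
sample_id=15: ✓ → 829
sample_id=16: ✗
sample_id=17: ✗
sample_id=18: ✗
sample_id=19: ✓ → 241
sample_id=20: ✗
sample_id=21: ✗
ph_sum = 412 + 829 + 241 = 1482

turbidity_sum=5329, turbidity_sum2=814, ph_sum=1482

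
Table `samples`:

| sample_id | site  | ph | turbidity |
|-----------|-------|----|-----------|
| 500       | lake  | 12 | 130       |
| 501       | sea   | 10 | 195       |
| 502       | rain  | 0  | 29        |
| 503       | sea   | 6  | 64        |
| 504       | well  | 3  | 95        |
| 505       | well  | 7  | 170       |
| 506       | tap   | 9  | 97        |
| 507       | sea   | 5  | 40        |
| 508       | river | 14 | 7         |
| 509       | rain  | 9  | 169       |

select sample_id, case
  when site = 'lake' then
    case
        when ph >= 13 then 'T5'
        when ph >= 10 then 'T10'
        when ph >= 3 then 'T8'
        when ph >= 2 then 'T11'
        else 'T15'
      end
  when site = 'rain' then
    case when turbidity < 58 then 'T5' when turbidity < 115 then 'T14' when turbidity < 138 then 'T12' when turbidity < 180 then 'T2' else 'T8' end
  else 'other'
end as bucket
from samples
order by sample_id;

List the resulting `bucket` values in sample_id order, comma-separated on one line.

T10, other, T5, other, other, other, other, other, other, T2

sample_id=500: site='lake' → inner[ph >= 10] → T10
sample_id=501: site='sea' → outer ELSE → other
sample_id=502: site='rain' → inner[turbidity < 58] → T5
sample_id=503: site='sea' → outer ELSE → other
sample_id=504: site='well' → outer ELSE → other
sample_id=505: site='well' → outer ELSE → other
sample_id=506: site='tap' → outer ELSE → other
sample_id=507: site='sea' → outer ELSE → other
sample_id=508: site='river' → outer ELSE → other
sample_id=509: site='rain' → inner[turbidity < 180] → T2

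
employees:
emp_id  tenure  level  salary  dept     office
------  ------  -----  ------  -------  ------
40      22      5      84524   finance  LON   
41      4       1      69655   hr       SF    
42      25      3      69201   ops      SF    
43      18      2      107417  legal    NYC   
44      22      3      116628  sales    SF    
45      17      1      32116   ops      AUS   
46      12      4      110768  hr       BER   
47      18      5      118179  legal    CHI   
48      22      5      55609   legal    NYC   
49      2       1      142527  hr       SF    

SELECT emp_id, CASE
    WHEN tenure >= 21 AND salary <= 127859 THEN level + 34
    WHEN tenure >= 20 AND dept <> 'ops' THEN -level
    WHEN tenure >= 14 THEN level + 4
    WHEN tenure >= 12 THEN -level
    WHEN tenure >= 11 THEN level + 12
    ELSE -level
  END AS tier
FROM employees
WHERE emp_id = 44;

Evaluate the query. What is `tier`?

37

emp_id = 44: tenure=22, level=3, salary=116628, dept=sales, office=SF.
tenure >= 21 AND salary <= 127859 → true → 37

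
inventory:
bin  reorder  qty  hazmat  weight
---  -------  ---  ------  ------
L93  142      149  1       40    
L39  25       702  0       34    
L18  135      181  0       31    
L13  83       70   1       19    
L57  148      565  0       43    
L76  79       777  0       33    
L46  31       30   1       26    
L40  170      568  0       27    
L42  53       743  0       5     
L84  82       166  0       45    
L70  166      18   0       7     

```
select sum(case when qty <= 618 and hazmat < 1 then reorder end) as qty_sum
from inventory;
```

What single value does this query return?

bin=L93: ✗
bin=L39: ✗
bin=L18: ✓ → 135
bin=L13: ✗
bin=L57: ✓ → 148
bin=L76: ✗
bin=L46: ✗
bin=L40: ✓ → 170
bin=L42: ✗
bin=L84: ✓ → 82
bin=L70: ✓ → 166
qty_sum = 135 + 148 + 170 + 82 + 166 = 701

701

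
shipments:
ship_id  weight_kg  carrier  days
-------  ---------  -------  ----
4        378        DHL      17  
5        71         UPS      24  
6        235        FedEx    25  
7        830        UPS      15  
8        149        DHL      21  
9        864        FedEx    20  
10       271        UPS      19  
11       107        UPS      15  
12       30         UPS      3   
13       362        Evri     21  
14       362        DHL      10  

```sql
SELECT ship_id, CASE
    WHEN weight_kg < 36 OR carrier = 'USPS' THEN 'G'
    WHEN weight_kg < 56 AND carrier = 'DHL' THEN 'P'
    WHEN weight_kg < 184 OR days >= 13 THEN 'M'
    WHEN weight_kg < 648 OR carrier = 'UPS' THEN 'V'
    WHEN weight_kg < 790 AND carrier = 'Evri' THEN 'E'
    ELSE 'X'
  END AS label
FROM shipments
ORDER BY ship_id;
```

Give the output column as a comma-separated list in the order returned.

M, M, M, M, M, M, M, M, G, M, V

ship_id=4: weight_kg < 184 OR days >= 13 → M
ship_id=5: weight_kg < 184 OR days >= 13 → M
ship_id=6: weight_kg < 184 OR days >= 13 → M
ship_id=7: weight_kg < 184 OR days >= 13 → M
ship_id=8: weight_kg < 184 OR days >= 13 → M
ship_id=9: weight_kg < 184 OR days >= 13 → M
ship_id=10: weight_kg < 184 OR days >= 13 → M
ship_id=11: weight_kg < 184 OR days >= 13 → M
ship_id=12: weight_kg < 36 OR carrier = 'USPS' → G
ship_id=13: weight_kg < 184 OR days >= 13 → M
ship_id=14: weight_kg < 648 OR carrier = 'UPS' → V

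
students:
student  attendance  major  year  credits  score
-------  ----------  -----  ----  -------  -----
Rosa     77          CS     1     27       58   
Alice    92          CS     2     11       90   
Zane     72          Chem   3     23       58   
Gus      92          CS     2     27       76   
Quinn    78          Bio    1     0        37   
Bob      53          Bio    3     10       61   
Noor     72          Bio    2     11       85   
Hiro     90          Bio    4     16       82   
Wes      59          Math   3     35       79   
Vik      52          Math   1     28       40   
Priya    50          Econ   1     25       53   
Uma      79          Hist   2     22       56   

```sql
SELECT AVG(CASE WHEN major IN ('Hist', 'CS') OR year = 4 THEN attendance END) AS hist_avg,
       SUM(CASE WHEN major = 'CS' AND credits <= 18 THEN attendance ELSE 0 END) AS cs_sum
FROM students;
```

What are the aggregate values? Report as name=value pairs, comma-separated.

[hist_avg: major IN ('Hist', 'CS') OR year = 4]
student=Rosa: ✓ → 77
student=Alice: ✓ → 92
student=Zane: ✗
student=Gus: ✓ → 92
student=Quinn: ✗
student=Bob: ✗
student=Noor: ✗
student=Hiro: ✓ → 90
student=Wes: ✗
student=Vik: ✗
student=Priya: ✗
student=Uma: ✓ → 79
hist_avg = (77 + 92 + 92 + 90 + 79) / 5 = 86
—
[cs_sum: major = 'CS' AND credits <= 18]
student=Rosa: ✗
student=Alice: ✓ → 92
student=Zane: ✗
student=Gus: ✗
student=Quinn: ✗
student=Bob: ✗
student=Noor: ✗
student=Hiro: ✗
student=Wes: ✗
student=Vik: ✗
student=Priya: ✗
student=Uma: ✗
cs_sum = 92

hist_avg=86, cs_sum=92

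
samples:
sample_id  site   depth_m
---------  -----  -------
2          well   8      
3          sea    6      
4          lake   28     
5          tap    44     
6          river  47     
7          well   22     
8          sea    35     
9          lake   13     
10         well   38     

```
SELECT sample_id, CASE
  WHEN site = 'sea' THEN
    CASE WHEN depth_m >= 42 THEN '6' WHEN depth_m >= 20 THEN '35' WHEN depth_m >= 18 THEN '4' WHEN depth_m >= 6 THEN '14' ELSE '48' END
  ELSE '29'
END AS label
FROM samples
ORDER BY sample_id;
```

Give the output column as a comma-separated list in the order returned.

sample_id=2: site='well' → outer ELSE → 29
sample_id=3: site='sea' → inner[depth_m >= 6] → 14
sample_id=4: site='lake' → outer ELSE → 29
sample_id=5: site='tap' → outer ELSE → 29
sample_id=6: site='river' → outer ELSE → 29
sample_id=7: site='well' → outer ELSE → 29
sample_id=8: site='sea' → inner[depth_m >= 20] → 35
sample_id=9: site='lake' → outer ELSE → 29
sample_id=10: site='well' → outer ELSE → 29

29, 14, 29, 29, 29, 29, 35, 29, 29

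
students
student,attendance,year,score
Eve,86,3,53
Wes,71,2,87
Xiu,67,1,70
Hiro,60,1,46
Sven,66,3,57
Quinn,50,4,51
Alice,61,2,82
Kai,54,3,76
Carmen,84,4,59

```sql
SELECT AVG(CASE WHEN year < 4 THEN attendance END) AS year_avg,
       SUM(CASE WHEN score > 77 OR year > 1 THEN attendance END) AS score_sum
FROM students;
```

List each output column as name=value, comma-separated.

year_avg=66.4285714286, score_sum=472

[year_avg: year < 4]
student=Eve: ✓ → 86
student=Wes: ✓ → 71
student=Xiu: ✓ → 67
student=Hiro: ✓ → 60
student=Sven: ✓ → 66
student=Quinn: ✗
student=Alice: ✓ → 61
student=Kai: ✓ → 54
student=Carmen: ✗
year_avg = (86 + 71 + 67 + 60 + 66 + 61 + 54) / 7 = 66.4285714286
—
[score_sum: score > 77 OR year > 1]
student=Eve: ✓ → 86
student=Wes: ✓ → 71
student=Xiu: ✗
student=Hiro: ✗
student=Sven: ✓ → 66
student=Quinn: ✓ → 50
student=Alice: ✓ → 61
student=Kai: ✓ → 54
student=Carmen: ✓ → 84
score_sum = 86 + 71 + 66 + 50 + 61 + 54 + 84 = 472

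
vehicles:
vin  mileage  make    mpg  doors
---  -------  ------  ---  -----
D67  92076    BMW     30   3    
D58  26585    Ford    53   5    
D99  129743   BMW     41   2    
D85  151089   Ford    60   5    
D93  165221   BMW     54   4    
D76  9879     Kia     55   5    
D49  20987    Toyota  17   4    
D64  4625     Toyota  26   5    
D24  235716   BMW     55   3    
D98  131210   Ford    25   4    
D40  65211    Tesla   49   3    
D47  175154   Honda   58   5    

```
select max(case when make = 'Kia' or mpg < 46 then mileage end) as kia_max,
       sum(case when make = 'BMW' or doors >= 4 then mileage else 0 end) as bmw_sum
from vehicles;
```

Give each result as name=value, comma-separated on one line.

kia_max=131210, bmw_sum=1142285

[kia_max: make = 'Kia' or mpg < 46]
vin=D67: ✓ → 92076
vin=D58: ✗
vin=D99: ✓ → 129743
vin=D85: ✗
vin=D93: ✗
vin=D76: ✓ → 9879
vin=D49: ✓ → 20987
vin=D64: ✓ → 4625
vin=D24: ✗
vin=D98: ✓ → 131210
vin=D40: ✗
vin=D47: ✗
kia_max = MAX(92076, 129743, 9879, 20987, 4625, 131210) = 131210
—
[bmw_sum: make = 'BMW' or doors >= 4]
vin=D67: ✓ → 92076
vin=D58: ✓ → 26585
vin=D99: ✓ → 129743
vin=D85: ✓ → 151089
vin=D93: ✓ → 165221
vin=D76: ✓ → 9879
vin=D49: ✓ → 20987
vin=D64: ✓ → 4625
vin=D24: ✓ → 235716
vin=D98: ✓ → 131210
vin=D40: ✗
vin=D47: ✓ → 175154
bmw_sum = 92076 + 26585 + 129743 + 151089 + 165221 + 9879 + 20987 + 4625 + 235716 + 131210 + 175154 = 1142285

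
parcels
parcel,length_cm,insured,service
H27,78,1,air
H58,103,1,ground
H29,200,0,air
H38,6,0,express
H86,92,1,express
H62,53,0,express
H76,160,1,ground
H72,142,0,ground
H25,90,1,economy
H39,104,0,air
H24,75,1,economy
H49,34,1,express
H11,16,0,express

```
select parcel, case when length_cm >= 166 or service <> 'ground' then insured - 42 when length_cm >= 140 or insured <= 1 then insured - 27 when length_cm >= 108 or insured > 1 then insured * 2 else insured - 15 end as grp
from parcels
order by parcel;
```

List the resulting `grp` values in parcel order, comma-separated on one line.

parcel=H11: length_cm >= 166 or service <> 'ground' → -42
parcel=H24: length_cm >= 166 or service <> 'ground' → -41
parcel=H25: length_cm >= 166 or service <> 'ground' → -41
parcel=H27: length_cm >= 166 or service <> 'ground' → -41
parcel=H29: length_cm >= 166 or service <> 'ground' → -42
parcel=H38: length_cm >= 166 or service <> 'ground' → -42
parcel=H39: length_cm >= 166 or service <> 'ground' → -42
parcel=H49: length_cm >= 166 or service <> 'ground' → -41
parcel=H58: length_cm >= 140 or insured <= 1 → -26
parcel=H62: length_cm >= 166 or service <> 'ground' → -42
parcel=H72: length_cm >= 140 or insured <= 1 → -27
parcel=H76: length_cm >= 140 or insured <= 1 → -26
parcel=H86: length_cm >= 166 or service <> 'ground' → -41

-42, -41, -41, -41, -42, -42, -42, -41, -26, -42, -27, -26, -41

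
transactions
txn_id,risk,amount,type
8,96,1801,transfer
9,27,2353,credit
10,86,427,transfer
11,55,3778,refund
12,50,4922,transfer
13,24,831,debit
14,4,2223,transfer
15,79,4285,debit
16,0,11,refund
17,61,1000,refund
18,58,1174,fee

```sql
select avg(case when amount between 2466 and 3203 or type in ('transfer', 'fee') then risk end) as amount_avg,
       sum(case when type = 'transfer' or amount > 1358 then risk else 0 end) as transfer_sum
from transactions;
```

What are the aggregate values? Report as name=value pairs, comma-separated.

amount_avg=58.8, transfer_sum=397

[amount_avg: amount between 2466 and 3203 or type in ('transfer', 'fee')]
txn_id=8: ✓ → 96
txn_id=9: ✗
txn_id=10: ✓ → 86
txn_id=11: ✗
txn_id=12: ✓ → 50
txn_id=13: ✗
txn_id=14: ✓ → 4
txn_id=15: ✗
txn_id=16: ✗
txn_id=17: ✗
txn_id=18: ✓ → 58
amount_avg = (96 + 86 + 50 + 4 + 58) / 5 = 58.8
—
[transfer_sum: type = 'transfer' or amount > 1358]
txn_id=8: ✓ → 96
txn_id=9: ✓ → 27
txn_id=10: ✓ → 86
txn_id=11: ✓ → 55
txn_id=12: ✓ → 50
txn_id=13: ✗
txn_id=14: ✓ → 4
txn_id=15: ✓ → 79
txn_id=16: ✗
txn_id=17: ✗
txn_id=18: ✗
transfer_sum = 96 + 27 + 86 + 55 + 50 + 4 + 79 = 397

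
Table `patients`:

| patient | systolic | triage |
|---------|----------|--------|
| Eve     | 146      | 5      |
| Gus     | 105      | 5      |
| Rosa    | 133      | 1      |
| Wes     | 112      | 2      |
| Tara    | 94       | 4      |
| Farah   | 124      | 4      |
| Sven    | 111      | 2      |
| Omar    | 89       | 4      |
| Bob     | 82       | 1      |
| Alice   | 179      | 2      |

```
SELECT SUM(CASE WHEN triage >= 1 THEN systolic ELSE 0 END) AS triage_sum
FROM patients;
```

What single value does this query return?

1175

patient=Eve: ✓ → 146
patient=Gus: ✓ → 105
patient=Rosa: ✓ → 133
patient=Wes: ✓ → 112
patient=Tara: ✓ → 94
patient=Farah: ✓ → 124
patient=Sven: ✓ → 111
patient=Omar: ✓ → 89
patient=Bob: ✓ → 82
patient=Alice: ✓ → 179
triage_sum = 146 + 105 + 133 + 112 + 94 + 124 + 111 + 89 + 82 + 179 = 1175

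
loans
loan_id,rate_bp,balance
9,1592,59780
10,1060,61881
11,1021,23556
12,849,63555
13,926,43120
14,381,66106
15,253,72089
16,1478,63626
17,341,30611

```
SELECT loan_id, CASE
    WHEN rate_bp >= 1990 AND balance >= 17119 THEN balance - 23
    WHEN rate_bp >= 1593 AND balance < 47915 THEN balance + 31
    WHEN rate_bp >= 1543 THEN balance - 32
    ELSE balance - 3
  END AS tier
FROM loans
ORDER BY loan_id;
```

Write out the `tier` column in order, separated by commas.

59748, 61878, 23553, 63552, 43117, 66103, 72086, 63623, 30608

loan_id=9: rate_bp >= 1543 → 59748
loan_id=10: ELSE → 61878
loan_id=11: ELSE → 23553
loan_id=12: ELSE → 63552
loan_id=13: ELSE → 43117
loan_id=14: ELSE → 66103
loan_id=15: ELSE → 72086
loan_id=16: ELSE → 63623
loan_id=17: ELSE → 30608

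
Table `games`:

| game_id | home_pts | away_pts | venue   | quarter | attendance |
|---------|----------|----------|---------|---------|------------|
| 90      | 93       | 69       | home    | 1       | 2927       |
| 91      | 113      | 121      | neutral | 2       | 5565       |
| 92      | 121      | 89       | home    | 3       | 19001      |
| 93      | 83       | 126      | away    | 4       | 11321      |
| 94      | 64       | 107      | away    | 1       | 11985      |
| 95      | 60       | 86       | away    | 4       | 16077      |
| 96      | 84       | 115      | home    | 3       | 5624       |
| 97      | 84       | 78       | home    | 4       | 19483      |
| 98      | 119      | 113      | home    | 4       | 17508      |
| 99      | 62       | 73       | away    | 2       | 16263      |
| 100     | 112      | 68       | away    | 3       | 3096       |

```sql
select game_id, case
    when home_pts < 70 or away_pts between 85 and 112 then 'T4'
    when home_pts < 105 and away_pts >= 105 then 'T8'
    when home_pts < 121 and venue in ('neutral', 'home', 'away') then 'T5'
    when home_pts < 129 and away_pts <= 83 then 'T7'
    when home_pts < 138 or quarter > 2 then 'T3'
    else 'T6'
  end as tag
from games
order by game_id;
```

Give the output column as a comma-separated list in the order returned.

game_id=90: home_pts < 121 and venue in ('neutral', 'home', 'away') → T5
game_id=91: home_pts < 121 and venue in ('neutral', 'home', 'away') → T5
game_id=92: home_pts < 70 or away_pts between 85 and 112 → T4
game_id=93: home_pts < 105 and away_pts >= 105 → T8
game_id=94: home_pts < 70 or away_pts between 85 and 112 → T4
game_id=95: home_pts < 70 or away_pts between 85 and 112 → T4
game_id=96: home_pts < 105 and away_pts >= 105 → T8
game_id=97: home_pts < 121 and venue in ('neutral', 'home', 'away') → T5
game_id=98: home_pts < 121 and venue in ('neutral', 'home', 'away') → T5
game_id=99: home_pts < 70 or away_pts between 85 and 112 → T4
game_id=100: home_pts < 121 and venue in ('neutral', 'home', 'away') → T5

T5, T5, T4, T8, T4, T4, T8, T5, T5, T4, T5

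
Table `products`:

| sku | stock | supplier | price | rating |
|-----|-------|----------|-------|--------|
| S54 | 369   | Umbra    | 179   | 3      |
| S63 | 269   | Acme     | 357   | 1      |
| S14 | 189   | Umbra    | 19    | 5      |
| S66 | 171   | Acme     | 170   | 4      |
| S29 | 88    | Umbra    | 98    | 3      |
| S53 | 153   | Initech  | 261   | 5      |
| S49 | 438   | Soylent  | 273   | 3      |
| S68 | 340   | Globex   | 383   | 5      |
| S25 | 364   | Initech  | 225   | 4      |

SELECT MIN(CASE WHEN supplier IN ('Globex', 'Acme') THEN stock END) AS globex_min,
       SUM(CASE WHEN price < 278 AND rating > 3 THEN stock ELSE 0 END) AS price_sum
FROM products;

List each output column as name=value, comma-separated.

globex_min=171, price_sum=877

[globex_min: supplier IN ('Globex', 'Acme')]
sku=S54: ✗
sku=S63: ✓ → 269
sku=S14: ✗
sku=S66: ✓ → 171
sku=S29: ✗
sku=S53: ✗
sku=S49: ✗
sku=S68: ✓ → 340
sku=S25: ✗
globex_min = MIN(269, 171, 340) = 171
—
[price_sum: price < 278 AND rating > 3]
sku=S54: ✗
sku=S63: ✗
sku=S14: ✓ → 189
sku=S66: ✓ → 171
sku=S29: ✗
sku=S53: ✓ → 153
sku=S49: ✗
sku=S68: ✗
sku=S25: ✓ → 364
price_sum = 189 + 171 + 153 + 364 = 877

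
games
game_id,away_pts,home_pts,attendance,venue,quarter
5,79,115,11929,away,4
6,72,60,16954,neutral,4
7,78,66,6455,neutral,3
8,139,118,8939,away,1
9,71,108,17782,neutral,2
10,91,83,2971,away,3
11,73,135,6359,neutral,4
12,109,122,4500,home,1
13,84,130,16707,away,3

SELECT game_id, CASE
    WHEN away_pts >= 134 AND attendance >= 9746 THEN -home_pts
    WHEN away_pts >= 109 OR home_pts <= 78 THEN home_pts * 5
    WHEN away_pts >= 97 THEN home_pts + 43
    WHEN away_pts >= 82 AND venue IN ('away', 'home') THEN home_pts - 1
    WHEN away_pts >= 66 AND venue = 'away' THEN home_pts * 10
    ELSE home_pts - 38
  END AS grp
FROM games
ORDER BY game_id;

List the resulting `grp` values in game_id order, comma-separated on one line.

1150, 300, 330, 590, 70, 82, 97, 610, 129

game_id=5: away_pts >= 66 AND venue = 'away' → 1150
game_id=6: away_pts >= 109 OR home_pts <= 78 → 300
game_id=7: away_pts >= 109 OR home_pts <= 78 → 330
game_id=8: away_pts >= 109 OR home_pts <= 78 → 590
game_id=9: ELSE → 70
game_id=10: away_pts >= 82 AND venue IN ('away', 'home') → 82
game_id=11: ELSE → 97
game_id=12: away_pts >= 109 OR home_pts <= 78 → 610
game_id=13: away_pts >= 82 AND venue IN ('away', 'home') → 129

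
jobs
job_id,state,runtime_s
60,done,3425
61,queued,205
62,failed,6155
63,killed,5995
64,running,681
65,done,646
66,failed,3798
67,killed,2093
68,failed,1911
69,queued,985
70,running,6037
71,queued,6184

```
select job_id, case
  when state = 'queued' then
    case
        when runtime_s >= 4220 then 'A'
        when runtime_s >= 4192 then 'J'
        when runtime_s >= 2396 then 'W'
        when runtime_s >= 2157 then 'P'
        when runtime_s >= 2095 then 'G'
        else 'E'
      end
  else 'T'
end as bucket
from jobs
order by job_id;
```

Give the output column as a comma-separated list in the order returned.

T, E, T, T, T, T, T, T, T, E, T, A

job_id=60: state='done' → outer ELSE → T
job_id=61: state='queued' → inner[ELSE] → E
job_id=62: state='failed' → outer ELSE → T
job_id=63: state='killed' → outer ELSE → T
job_id=64: state='running' → outer ELSE → T
job_id=65: state='done' → outer ELSE → T
job_id=66: state='failed' → outer ELSE → T
job_id=67: state='killed' → outer ELSE → T
job_id=68: state='failed' → outer ELSE → T
job_id=69: state='queued' → inner[ELSE] → E
job_id=70: state='running' → outer ELSE → T
job_id=71: state='queued' → inner[runtime_s >= 4220] → A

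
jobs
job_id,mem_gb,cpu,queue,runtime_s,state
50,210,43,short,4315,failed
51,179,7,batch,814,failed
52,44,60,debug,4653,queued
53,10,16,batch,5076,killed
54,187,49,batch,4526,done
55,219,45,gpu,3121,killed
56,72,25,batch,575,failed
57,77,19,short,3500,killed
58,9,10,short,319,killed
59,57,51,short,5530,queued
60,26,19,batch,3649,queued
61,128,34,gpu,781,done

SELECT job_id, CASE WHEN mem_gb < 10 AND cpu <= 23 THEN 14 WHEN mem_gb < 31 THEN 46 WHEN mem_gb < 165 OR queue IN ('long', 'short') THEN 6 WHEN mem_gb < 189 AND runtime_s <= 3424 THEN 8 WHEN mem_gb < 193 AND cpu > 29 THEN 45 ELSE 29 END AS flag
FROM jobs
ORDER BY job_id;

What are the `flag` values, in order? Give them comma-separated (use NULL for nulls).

job_id=50: mem_gb < 165 OR queue IN ('long', 'short') → 6
job_id=51: mem_gb < 189 AND runtime_s <= 3424 → 8
job_id=52: mem_gb < 165 OR queue IN ('long', 'short') → 6
job_id=53: mem_gb < 31 → 46
job_id=54: mem_gb < 193 AND cpu > 29 → 45
job_id=55: ELSE → 29
job_id=56: mem_gb < 165 OR queue IN ('long', 'short') → 6
job_id=57: mem_gb < 165 OR queue IN ('long', 'short') → 6
job_id=58: mem_gb < 10 AND cpu <= 23 → 14
job_id=59: mem_gb < 165 OR queue IN ('long', 'short') → 6
job_id=60: mem_gb < 31 → 46
job_id=61: mem_gb < 165 OR queue IN ('long', 'short') → 6

6, 8, 6, 46, 45, 29, 6, 6, 14, 6, 46, 6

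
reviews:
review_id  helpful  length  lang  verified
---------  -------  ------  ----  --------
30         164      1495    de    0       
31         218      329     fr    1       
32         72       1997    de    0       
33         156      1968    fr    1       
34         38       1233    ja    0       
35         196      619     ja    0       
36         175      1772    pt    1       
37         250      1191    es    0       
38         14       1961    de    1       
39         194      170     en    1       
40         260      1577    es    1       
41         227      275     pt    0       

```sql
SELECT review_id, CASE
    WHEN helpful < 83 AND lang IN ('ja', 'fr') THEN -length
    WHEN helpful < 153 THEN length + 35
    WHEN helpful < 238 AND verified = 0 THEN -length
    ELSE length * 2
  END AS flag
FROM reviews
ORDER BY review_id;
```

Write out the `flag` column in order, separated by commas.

review_id=30: helpful < 238 AND verified = 0 → -1495
review_id=31: ELSE → 658
review_id=32: helpful < 153 → 2032
review_id=33: ELSE → 3936
review_id=34: helpful < 83 AND lang IN ('ja', 'fr') → -1233
review_id=35: helpful < 238 AND verified = 0 → -619
review_id=36: ELSE → 3544
review_id=37: ELSE → 2382
review_id=38: helpful < 153 → 1996
review_id=39: ELSE → 340
review_id=40: ELSE → 3154
review_id=41: helpful < 238 AND verified = 0 → -275

-1495, 658, 2032, 3936, -1233, -619, 3544, 2382, 1996, 340, 3154, -275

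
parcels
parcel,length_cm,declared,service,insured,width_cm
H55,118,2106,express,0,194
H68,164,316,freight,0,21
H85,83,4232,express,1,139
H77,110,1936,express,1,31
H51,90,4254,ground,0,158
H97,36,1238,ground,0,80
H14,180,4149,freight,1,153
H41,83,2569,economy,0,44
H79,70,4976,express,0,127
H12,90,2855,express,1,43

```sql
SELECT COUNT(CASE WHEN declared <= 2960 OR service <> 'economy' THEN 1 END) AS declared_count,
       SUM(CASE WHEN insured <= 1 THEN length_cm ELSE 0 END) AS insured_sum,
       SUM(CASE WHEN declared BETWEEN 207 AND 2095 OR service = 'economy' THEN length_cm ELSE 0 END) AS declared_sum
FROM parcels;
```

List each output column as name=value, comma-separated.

declared_count=10, insured_sum=1024, declared_sum=393

[declared_count: declared <= 2960 OR service <> 'economy']
parcel=H55: ✓ → 1
parcel=H68: ✓ → 1
parcel=H85: ✓ → 1
parcel=H77: ✓ → 1
parcel=H51: ✓ → 1
parcel=H97: ✓ → 1
parcel=H14: ✓ → 1
parcel=H41: ✓ → 1
parcel=H79: ✓ → 1
parcel=H12: ✓ → 1
declared_count = COUNT(1, 1, 1, 1, 1, 1, 1, 1, 1, 1) = 10
—
[insured_sum: insured <= 1]
parcel=H55: ✓ → 118
parcel=H68: ✓ → 164
parcel=H85: ✓ → 83
parcel=H77: ✓ → 110
parcel=H51: ✓ → 90
parcel=H97: ✓ → 36
parcel=H14: ✓ → 180
parcel=H41: ✓ → 83
parcel=H79: ✓ → 70
parcel=H12: ✓ → 90
insured_sum = 118 + 164 + 83 + 110 + 90 + 36 + 180 + 83 + 70 + 90 = 1024
—
[declared_sum: declared BETWEEN 207 AND 2095 OR service = 'economy']
parcel=H55: ✗
parcel=H68: ✓ → 164
parcel=H85: ✗
parcel=H77: ✓ → 110
parcel=H51: ✗
parcel=H97: ✓ → 36
parcel=H14: ✗
parcel=H41: ✓ → 83
parcel=H79: ✗
parcel=H12: ✗
declared_sum = 164 + 110 + 36 + 83 = 393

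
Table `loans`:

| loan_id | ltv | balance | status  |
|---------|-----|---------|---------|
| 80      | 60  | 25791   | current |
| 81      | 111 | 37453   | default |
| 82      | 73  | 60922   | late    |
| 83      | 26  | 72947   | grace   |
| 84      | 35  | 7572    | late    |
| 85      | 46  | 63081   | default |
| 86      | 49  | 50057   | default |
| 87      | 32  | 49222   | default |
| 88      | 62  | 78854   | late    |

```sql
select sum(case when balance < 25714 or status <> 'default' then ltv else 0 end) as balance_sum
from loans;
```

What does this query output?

loan_id=80: ✓ → 60
loan_id=81: ✗
loan_id=82: ✓ → 73
loan_id=83: ✓ → 26
loan_id=84: ✓ → 35
loan_id=85: ✗
loan_id=86: ✗
loan_id=87: ✗
loan_id=88: ✓ → 62
balance_sum = 60 + 73 + 26 + 35 + 62 = 256

256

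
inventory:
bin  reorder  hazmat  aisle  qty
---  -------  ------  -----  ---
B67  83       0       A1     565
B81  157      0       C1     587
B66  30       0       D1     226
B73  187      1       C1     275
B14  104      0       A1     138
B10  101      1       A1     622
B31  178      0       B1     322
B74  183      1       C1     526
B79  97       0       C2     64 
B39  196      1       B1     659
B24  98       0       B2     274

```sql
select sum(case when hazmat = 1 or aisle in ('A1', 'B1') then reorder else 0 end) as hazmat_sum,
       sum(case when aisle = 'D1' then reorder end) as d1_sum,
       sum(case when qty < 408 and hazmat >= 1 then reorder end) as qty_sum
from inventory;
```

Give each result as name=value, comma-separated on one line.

[hazmat_sum: hazmat = 1 or aisle in ('A1', 'B1')]
bin=B67: ✓ → 83
bin=B81: ✗
bin=B66: ✗
bin=B73: ✓ → 187
bin=B14: ✓ → 104
bin=B10: ✓ → 101
bin=B31: ✓ → 178
bin=B74: ✓ → 183
bin=B79: ✗
bin=B39: ✓ → 196
bin=B24: ✗
hazmat_sum = 83 + 187 + 104 + 101 + 178 + 183 + 196 = 1032
—
[d1_sum: aisle = 'D1']
bin=B67: ✗
bin=B81: ✗
bin=B66: ✓ → 30
bin=B73: ✗
bin=B14: ✗
bin=B10: ✗
bin=B31: ✗
bin=B74: ✗
bin=B79: ✗
bin=B39: ✗
bin=B24: ✗
d1_sum = 30
—
[qty_sum: qty < 408 and hazmat >= 1]
bin=B67: ✗
bin=B81: ✗
bin=B66: ✗
bin=B73: ✓ → 187
bin=B14: ✗
bin=B10: ✗
bin=B31: ✗
bin=B74: ✗
bin=B79: ✗
bin=B39: ✗
bin=B24: ✗
qty_sum = 187

hazmat_sum=1032, d1_sum=30, qty_sum=187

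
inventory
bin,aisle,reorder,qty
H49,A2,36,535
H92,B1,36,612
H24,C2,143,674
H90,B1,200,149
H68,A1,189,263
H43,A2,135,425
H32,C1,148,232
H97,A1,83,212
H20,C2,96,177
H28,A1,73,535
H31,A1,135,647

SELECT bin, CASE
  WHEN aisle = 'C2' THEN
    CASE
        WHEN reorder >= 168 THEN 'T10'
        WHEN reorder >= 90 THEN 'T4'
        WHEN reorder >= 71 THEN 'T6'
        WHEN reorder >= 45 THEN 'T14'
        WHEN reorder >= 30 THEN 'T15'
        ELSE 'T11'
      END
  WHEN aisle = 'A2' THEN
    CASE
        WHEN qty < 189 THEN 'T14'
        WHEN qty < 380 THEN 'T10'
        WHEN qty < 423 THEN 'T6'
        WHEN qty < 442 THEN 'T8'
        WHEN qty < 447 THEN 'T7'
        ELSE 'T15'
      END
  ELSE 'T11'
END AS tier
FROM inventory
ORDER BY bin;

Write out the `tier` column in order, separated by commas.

T4, T4, T11, T11, T11, T8, T15, T11, T11, T11, T11

bin=H20: aisle='C2' → inner[reorder >= 90] → T4
bin=H24: aisle='C2' → inner[reorder >= 90] → T4
bin=H28: aisle='A1' → outer ELSE → T11
bin=H31: aisle='A1' → outer ELSE → T11
bin=H32: aisle='C1' → outer ELSE → T11
bin=H43: aisle='A2' → inner[qty < 442] → T8
bin=H49: aisle='A2' → inner[ELSE] → T15
bin=H68: aisle='A1' → outer ELSE → T11
bin=H90: aisle='B1' → outer ELSE → T11
bin=H92: aisle='B1' → outer ELSE → T11
bin=H97: aisle='A1' → outer ELSE → T11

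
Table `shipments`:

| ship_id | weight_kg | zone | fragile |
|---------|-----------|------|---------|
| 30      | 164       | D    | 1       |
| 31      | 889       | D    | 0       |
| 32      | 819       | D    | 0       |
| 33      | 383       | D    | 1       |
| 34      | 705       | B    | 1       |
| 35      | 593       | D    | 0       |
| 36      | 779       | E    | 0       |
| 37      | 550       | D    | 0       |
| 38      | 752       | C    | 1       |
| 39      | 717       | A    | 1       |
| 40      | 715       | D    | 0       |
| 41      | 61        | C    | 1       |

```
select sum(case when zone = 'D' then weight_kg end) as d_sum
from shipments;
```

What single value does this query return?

4113

ship_id=30: ✓ → 164
ship_id=31: ✓ → 889
ship_id=32: ✓ → 819
ship_id=33: ✓ → 383
ship_id=34: ✗
ship_id=35: ✓ → 593
ship_id=36: ✗
ship_id=37: ✓ → 550
ship_id=38: ✗
ship_id=39: ✗
ship_id=40: ✓ → 715
ship_id=41: ✗
d_sum = 164 + 889 + 819 + 383 + 593 + 550 + 715 = 4113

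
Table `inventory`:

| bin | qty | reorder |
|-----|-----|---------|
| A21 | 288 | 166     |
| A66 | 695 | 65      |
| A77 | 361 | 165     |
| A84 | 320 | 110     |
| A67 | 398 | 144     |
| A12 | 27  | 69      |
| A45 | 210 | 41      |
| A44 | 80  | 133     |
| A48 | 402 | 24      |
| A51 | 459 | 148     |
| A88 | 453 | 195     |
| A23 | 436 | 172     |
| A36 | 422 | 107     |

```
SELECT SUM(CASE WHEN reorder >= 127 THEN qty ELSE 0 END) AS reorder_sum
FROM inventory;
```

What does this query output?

bin=A21: ✓ → 288
bin=A66: ✗
bin=A77: ✓ → 361
bin=A84: ✗
bin=A67: ✓ → 398
bin=A12: ✗
bin=A45: ✗
bin=A44: ✓ → 80
bin=A48: ✗
bin=A51: ✓ → 459
bin=A88: ✓ → 453
bin=A23: ✓ → 436
bin=A36: ✗
reorder_sum = 288 + 361 + 398 + 80 + 459 + 453 + 436 = 2475

2475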